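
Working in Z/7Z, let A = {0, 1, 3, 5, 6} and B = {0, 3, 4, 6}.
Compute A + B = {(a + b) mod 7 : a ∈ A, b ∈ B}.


Work in Z/7Z: reduce every sum a + b modulo 7.
Enumerate all 20 pairs:
a = 0: 0+0=0, 0+3=3, 0+4=4, 0+6=6
a = 1: 1+0=1, 1+3=4, 1+4=5, 1+6=0
a = 3: 3+0=3, 3+3=6, 3+4=0, 3+6=2
a = 5: 5+0=5, 5+3=1, 5+4=2, 5+6=4
a = 6: 6+0=6, 6+3=2, 6+4=3, 6+6=5
Distinct residues collected: {0, 1, 2, 3, 4, 5, 6}
|A + B| = 7 (out of 7 total residues).

A + B = {0, 1, 2, 3, 4, 5, 6}


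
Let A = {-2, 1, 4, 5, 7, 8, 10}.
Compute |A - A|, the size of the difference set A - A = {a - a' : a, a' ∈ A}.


A - A = {a - a' : a, a' ∈ A}; |A| = 7.
Bounds: 2|A|-1 ≤ |A - A| ≤ |A|² - |A| + 1, i.e. 13 ≤ |A - A| ≤ 43.
Note: 0 ∈ A - A always (from a - a). The set is symmetric: if d ∈ A - A then -d ∈ A - A.
Enumerate nonzero differences d = a - a' with a > a' (then include -d):
Positive differences: {1, 2, 3, 4, 5, 6, 7, 9, 10, 12}
Full difference set: {0} ∪ (positive diffs) ∪ (negative diffs).
|A - A| = 1 + 2·10 = 21 (matches direct enumeration: 21).

|A - A| = 21


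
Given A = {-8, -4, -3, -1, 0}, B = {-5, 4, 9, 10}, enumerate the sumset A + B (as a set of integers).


A + B = {a + b : a ∈ A, b ∈ B}.
Enumerate all |A|·|B| = 5·4 = 20 pairs (a, b) and collect distinct sums.
a = -8: -8+-5=-13, -8+4=-4, -8+9=1, -8+10=2
a = -4: -4+-5=-9, -4+4=0, -4+9=5, -4+10=6
a = -3: -3+-5=-8, -3+4=1, -3+9=6, -3+10=7
a = -1: -1+-5=-6, -1+4=3, -1+9=8, -1+10=9
a = 0: 0+-5=-5, 0+4=4, 0+9=9, 0+10=10
Collecting distinct sums: A + B = {-13, -9, -8, -6, -5, -4, 0, 1, 2, 3, 4, 5, 6, 7, 8, 9, 10}
|A + B| = 17

A + B = {-13, -9, -8, -6, -5, -4, 0, 1, 2, 3, 4, 5, 6, 7, 8, 9, 10}


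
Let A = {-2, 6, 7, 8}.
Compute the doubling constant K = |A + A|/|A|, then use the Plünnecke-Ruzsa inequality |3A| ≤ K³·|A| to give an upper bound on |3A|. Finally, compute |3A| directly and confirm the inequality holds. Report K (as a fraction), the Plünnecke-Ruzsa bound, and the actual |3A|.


|A| = 4.
Step 1: Compute A + A by enumerating all 16 pairs.
A + A = {-4, 4, 5, 6, 12, 13, 14, 15, 16}, so |A + A| = 9.
Step 2: Doubling constant K = |A + A|/|A| = 9/4 = 9/4 ≈ 2.2500.
Step 3: Plünnecke-Ruzsa gives |3A| ≤ K³·|A| = (2.2500)³ · 4 ≈ 45.5625.
Step 4: Compute 3A = A + A + A directly by enumerating all triples (a,b,c) ∈ A³; |3A| = 16.
Step 5: Check 16 ≤ 45.5625? Yes ✓.

K = 9/4, Plünnecke-Ruzsa bound K³|A| ≈ 45.5625, |3A| = 16, inequality holds.


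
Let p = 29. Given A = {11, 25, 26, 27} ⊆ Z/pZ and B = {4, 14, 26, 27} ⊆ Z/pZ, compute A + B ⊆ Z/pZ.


Work in Z/29Z: reduce every sum a + b modulo 29.
Enumerate all 16 pairs:
a = 11: 11+4=15, 11+14=25, 11+26=8, 11+27=9
a = 25: 25+4=0, 25+14=10, 25+26=22, 25+27=23
a = 26: 26+4=1, 26+14=11, 26+26=23, 26+27=24
a = 27: 27+4=2, 27+14=12, 27+26=24, 27+27=25
Distinct residues collected: {0, 1, 2, 8, 9, 10, 11, 12, 15, 22, 23, 24, 25}
|A + B| = 13 (out of 29 total residues).

A + B = {0, 1, 2, 8, 9, 10, 11, 12, 15, 22, 23, 24, 25}


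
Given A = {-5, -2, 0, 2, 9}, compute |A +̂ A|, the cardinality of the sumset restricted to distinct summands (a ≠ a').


Restricted sumset: A +̂ A = {a + a' : a ∈ A, a' ∈ A, a ≠ a'}.
Equivalently, take A + A and drop any sum 2a that is achievable ONLY as a + a for a ∈ A (i.e. sums representable only with equal summands).
Enumerate pairs (a, a') with a < a' (symmetric, so each unordered pair gives one sum; this covers all a ≠ a'):
  -5 + -2 = -7
  -5 + 0 = -5
  -5 + 2 = -3
  -5 + 9 = 4
  -2 + 0 = -2
  -2 + 2 = 0
  -2 + 9 = 7
  0 + 2 = 2
  0 + 9 = 9
  2 + 9 = 11
Collected distinct sums: {-7, -5, -3, -2, 0, 2, 4, 7, 9, 11}
|A +̂ A| = 10
(Reference bound: |A +̂ A| ≥ 2|A| - 3 for |A| ≥ 2, with |A| = 5 giving ≥ 7.)

|A +̂ A| = 10


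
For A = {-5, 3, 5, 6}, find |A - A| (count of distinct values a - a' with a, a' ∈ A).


A - A = {a - a' : a, a' ∈ A}; |A| = 4.
Bounds: 2|A|-1 ≤ |A - A| ≤ |A|² - |A| + 1, i.e. 7 ≤ |A - A| ≤ 13.
Note: 0 ∈ A - A always (from a - a). The set is symmetric: if d ∈ A - A then -d ∈ A - A.
Enumerate nonzero differences d = a - a' with a > a' (then include -d):
Positive differences: {1, 2, 3, 8, 10, 11}
Full difference set: {0} ∪ (positive diffs) ∪ (negative diffs).
|A - A| = 1 + 2·6 = 13 (matches direct enumeration: 13).

|A - A| = 13


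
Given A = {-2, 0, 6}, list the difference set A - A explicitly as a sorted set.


A - A = {a - a' : a, a' ∈ A}.
Compute a - a' for each ordered pair (a, a'):
a = -2: -2--2=0, -2-0=-2, -2-6=-8
a = 0: 0--2=2, 0-0=0, 0-6=-6
a = 6: 6--2=8, 6-0=6, 6-6=0
Collecting distinct values (and noting 0 appears from a-a):
A - A = {-8, -6, -2, 0, 2, 6, 8}
|A - A| = 7

A - A = {-8, -6, -2, 0, 2, 6, 8}


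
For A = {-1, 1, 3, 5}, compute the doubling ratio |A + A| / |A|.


|A| = 4.
Compute A + A by enumerating all 16 pairs.
A + A = {-2, 0, 2, 4, 6, 8, 10}, so |A + A| = 7.
K = |A + A| / |A| = 7/4 (already in lowest terms) ≈ 1.7500.
Reference: AP of size 4 gives K = 7/4 ≈ 1.7500; a fully generic set of size 4 gives K ≈ 2.5000.

|A| = 4, |A + A| = 7, K = 7/4.


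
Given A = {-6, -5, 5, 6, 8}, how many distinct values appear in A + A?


A + A = {a + a' : a, a' ∈ A}; |A| = 5.
General bounds: 2|A| - 1 ≤ |A + A| ≤ |A|(|A|+1)/2, i.e. 9 ≤ |A + A| ≤ 15.
Lower bound 2|A|-1 is attained iff A is an arithmetic progression.
Enumerate sums a + a' for a ≤ a' (symmetric, so this suffices):
a = -6: -6+-6=-12, -6+-5=-11, -6+5=-1, -6+6=0, -6+8=2
a = -5: -5+-5=-10, -5+5=0, -5+6=1, -5+8=3
a = 5: 5+5=10, 5+6=11, 5+8=13
a = 6: 6+6=12, 6+8=14
a = 8: 8+8=16
Distinct sums: {-12, -11, -10, -1, 0, 1, 2, 3, 10, 11, 12, 13, 14, 16}
|A + A| = 14

|A + A| = 14


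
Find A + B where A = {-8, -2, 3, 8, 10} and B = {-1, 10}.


A + B = {a + b : a ∈ A, b ∈ B}.
Enumerate all |A|·|B| = 5·2 = 10 pairs (a, b) and collect distinct sums.
a = -8: -8+-1=-9, -8+10=2
a = -2: -2+-1=-3, -2+10=8
a = 3: 3+-1=2, 3+10=13
a = 8: 8+-1=7, 8+10=18
a = 10: 10+-1=9, 10+10=20
Collecting distinct sums: A + B = {-9, -3, 2, 7, 8, 9, 13, 18, 20}
|A + B| = 9

A + B = {-9, -3, 2, 7, 8, 9, 13, 18, 20}


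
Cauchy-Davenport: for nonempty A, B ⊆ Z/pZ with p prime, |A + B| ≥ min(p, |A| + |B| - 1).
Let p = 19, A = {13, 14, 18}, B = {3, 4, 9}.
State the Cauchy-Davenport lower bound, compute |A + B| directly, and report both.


Cauchy-Davenport: |A + B| ≥ min(p, |A| + |B| - 1) for A, B nonempty in Z/pZ.
|A| = 3, |B| = 3, p = 19.
CD lower bound = min(19, 3 + 3 - 1) = min(19, 5) = 5.
Compute A + B mod 19 directly:
a = 13: 13+3=16, 13+4=17, 13+9=3
a = 14: 14+3=17, 14+4=18, 14+9=4
a = 18: 18+3=2, 18+4=3, 18+9=8
A + B = {2, 3, 4, 8, 16, 17, 18}, so |A + B| = 7.
Verify: 7 ≥ 5? Yes ✓.

CD lower bound = 5, actual |A + B| = 7.


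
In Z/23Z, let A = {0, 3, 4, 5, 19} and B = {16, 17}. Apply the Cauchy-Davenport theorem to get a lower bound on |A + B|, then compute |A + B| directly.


Cauchy-Davenport: |A + B| ≥ min(p, |A| + |B| - 1) for A, B nonempty in Z/pZ.
|A| = 5, |B| = 2, p = 23.
CD lower bound = min(23, 5 + 2 - 1) = min(23, 6) = 6.
Compute A + B mod 23 directly:
a = 0: 0+16=16, 0+17=17
a = 3: 3+16=19, 3+17=20
a = 4: 4+16=20, 4+17=21
a = 5: 5+16=21, 5+17=22
a = 19: 19+16=12, 19+17=13
A + B = {12, 13, 16, 17, 19, 20, 21, 22}, so |A + B| = 8.
Verify: 8 ≥ 6? Yes ✓.

CD lower bound = 6, actual |A + B| = 8.


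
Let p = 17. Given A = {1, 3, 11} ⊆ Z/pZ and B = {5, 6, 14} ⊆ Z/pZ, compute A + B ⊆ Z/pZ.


Work in Z/17Z: reduce every sum a + b modulo 17.
Enumerate all 9 pairs:
a = 1: 1+5=6, 1+6=7, 1+14=15
a = 3: 3+5=8, 3+6=9, 3+14=0
a = 11: 11+5=16, 11+6=0, 11+14=8
Distinct residues collected: {0, 6, 7, 8, 9, 15, 16}
|A + B| = 7 (out of 17 total residues).

A + B = {0, 6, 7, 8, 9, 15, 16}


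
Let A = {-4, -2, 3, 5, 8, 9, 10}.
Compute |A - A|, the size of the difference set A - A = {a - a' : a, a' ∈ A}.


A - A = {a - a' : a, a' ∈ A}; |A| = 7.
Bounds: 2|A|-1 ≤ |A - A| ≤ |A|² - |A| + 1, i.e. 13 ≤ |A - A| ≤ 43.
Note: 0 ∈ A - A always (from a - a). The set is symmetric: if d ∈ A - A then -d ∈ A - A.
Enumerate nonzero differences d = a - a' with a > a' (then include -d):
Positive differences: {1, 2, 3, 4, 5, 6, 7, 9, 10, 11, 12, 13, 14}
Full difference set: {0} ∪ (positive diffs) ∪ (negative diffs).
|A - A| = 1 + 2·13 = 27 (matches direct enumeration: 27).

|A - A| = 27


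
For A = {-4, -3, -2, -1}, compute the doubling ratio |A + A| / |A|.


|A| = 4.
Compute A + A by enumerating all 16 pairs.
A + A = {-8, -7, -6, -5, -4, -3, -2}, so |A + A| = 7.
K = |A + A| / |A| = 7/4 (already in lowest terms) ≈ 1.7500.
Reference: AP of size 4 gives K = 7/4 ≈ 1.7500; a fully generic set of size 4 gives K ≈ 2.5000.

|A| = 4, |A + A| = 7, K = 7/4.


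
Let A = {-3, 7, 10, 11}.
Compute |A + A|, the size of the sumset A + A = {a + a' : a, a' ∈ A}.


A + A = {a + a' : a, a' ∈ A}; |A| = 4.
General bounds: 2|A| - 1 ≤ |A + A| ≤ |A|(|A|+1)/2, i.e. 7 ≤ |A + A| ≤ 10.
Lower bound 2|A|-1 is attained iff A is an arithmetic progression.
Enumerate sums a + a' for a ≤ a' (symmetric, so this suffices):
a = -3: -3+-3=-6, -3+7=4, -3+10=7, -3+11=8
a = 7: 7+7=14, 7+10=17, 7+11=18
a = 10: 10+10=20, 10+11=21
a = 11: 11+11=22
Distinct sums: {-6, 4, 7, 8, 14, 17, 18, 20, 21, 22}
|A + A| = 10

|A + A| = 10


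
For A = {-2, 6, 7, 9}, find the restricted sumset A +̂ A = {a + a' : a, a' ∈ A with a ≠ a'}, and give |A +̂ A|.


Restricted sumset: A +̂ A = {a + a' : a ∈ A, a' ∈ A, a ≠ a'}.
Equivalently, take A + A and drop any sum 2a that is achievable ONLY as a + a for a ∈ A (i.e. sums representable only with equal summands).
Enumerate pairs (a, a') with a < a' (symmetric, so each unordered pair gives one sum; this covers all a ≠ a'):
  -2 + 6 = 4
  -2 + 7 = 5
  -2 + 9 = 7
  6 + 7 = 13
  6 + 9 = 15
  7 + 9 = 16
Collected distinct sums: {4, 5, 7, 13, 15, 16}
|A +̂ A| = 6
(Reference bound: |A +̂ A| ≥ 2|A| - 3 for |A| ≥ 2, with |A| = 4 giving ≥ 5.)

|A +̂ A| = 6


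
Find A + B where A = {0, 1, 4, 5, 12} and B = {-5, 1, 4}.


A + B = {a + b : a ∈ A, b ∈ B}.
Enumerate all |A|·|B| = 5·3 = 15 pairs (a, b) and collect distinct sums.
a = 0: 0+-5=-5, 0+1=1, 0+4=4
a = 1: 1+-5=-4, 1+1=2, 1+4=5
a = 4: 4+-5=-1, 4+1=5, 4+4=8
a = 5: 5+-5=0, 5+1=6, 5+4=9
a = 12: 12+-5=7, 12+1=13, 12+4=16
Collecting distinct sums: A + B = {-5, -4, -1, 0, 1, 2, 4, 5, 6, 7, 8, 9, 13, 16}
|A + B| = 14

A + B = {-5, -4, -1, 0, 1, 2, 4, 5, 6, 7, 8, 9, 13, 16}


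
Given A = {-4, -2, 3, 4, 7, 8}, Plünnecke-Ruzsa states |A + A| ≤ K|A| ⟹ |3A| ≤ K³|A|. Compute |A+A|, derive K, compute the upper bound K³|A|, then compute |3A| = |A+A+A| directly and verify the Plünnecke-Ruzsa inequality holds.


|A| = 6.
Step 1: Compute A + A by enumerating all 36 pairs.
A + A = {-8, -6, -4, -1, 0, 1, 2, 3, 4, 5, 6, 7, 8, 10, 11, 12, 14, 15, 16}, so |A + A| = 19.
Step 2: Doubling constant K = |A + A|/|A| = 19/6 = 19/6 ≈ 3.1667.
Step 3: Plünnecke-Ruzsa gives |3A| ≤ K³·|A| = (3.1667)³ · 6 ≈ 190.5278.
Step 4: Compute 3A = A + A + A directly by enumerating all triples (a,b,c) ∈ A³; |3A| = 34.
Step 5: Check 34 ≤ 190.5278? Yes ✓.

K = 19/6, Plünnecke-Ruzsa bound K³|A| ≈ 190.5278, |3A| = 34, inequality holds.


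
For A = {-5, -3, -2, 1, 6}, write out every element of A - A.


A - A = {a - a' : a, a' ∈ A}.
Compute a - a' for each ordered pair (a, a'):
a = -5: -5--5=0, -5--3=-2, -5--2=-3, -5-1=-6, -5-6=-11
a = -3: -3--5=2, -3--3=0, -3--2=-1, -3-1=-4, -3-6=-9
a = -2: -2--5=3, -2--3=1, -2--2=0, -2-1=-3, -2-6=-8
a = 1: 1--5=6, 1--3=4, 1--2=3, 1-1=0, 1-6=-5
a = 6: 6--5=11, 6--3=9, 6--2=8, 6-1=5, 6-6=0
Collecting distinct values (and noting 0 appears from a-a):
A - A = {-11, -9, -8, -6, -5, -4, -3, -2, -1, 0, 1, 2, 3, 4, 5, 6, 8, 9, 11}
|A - A| = 19

A - A = {-11, -9, -8, -6, -5, -4, -3, -2, -1, 0, 1, 2, 3, 4, 5, 6, 8, 9, 11}


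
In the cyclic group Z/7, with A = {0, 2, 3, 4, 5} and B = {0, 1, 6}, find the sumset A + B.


Work in Z/7Z: reduce every sum a + b modulo 7.
Enumerate all 15 pairs:
a = 0: 0+0=0, 0+1=1, 0+6=6
a = 2: 2+0=2, 2+1=3, 2+6=1
a = 3: 3+0=3, 3+1=4, 3+6=2
a = 4: 4+0=4, 4+1=5, 4+6=3
a = 5: 5+0=5, 5+1=6, 5+6=4
Distinct residues collected: {0, 1, 2, 3, 4, 5, 6}
|A + B| = 7 (out of 7 total residues).

A + B = {0, 1, 2, 3, 4, 5, 6}


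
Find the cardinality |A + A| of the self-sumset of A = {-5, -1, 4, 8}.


A + A = {a + a' : a, a' ∈ A}; |A| = 4.
General bounds: 2|A| - 1 ≤ |A + A| ≤ |A|(|A|+1)/2, i.e. 7 ≤ |A + A| ≤ 10.
Lower bound 2|A|-1 is attained iff A is an arithmetic progression.
Enumerate sums a + a' for a ≤ a' (symmetric, so this suffices):
a = -5: -5+-5=-10, -5+-1=-6, -5+4=-1, -5+8=3
a = -1: -1+-1=-2, -1+4=3, -1+8=7
a = 4: 4+4=8, 4+8=12
a = 8: 8+8=16
Distinct sums: {-10, -6, -2, -1, 3, 7, 8, 12, 16}
|A + A| = 9

|A + A| = 9


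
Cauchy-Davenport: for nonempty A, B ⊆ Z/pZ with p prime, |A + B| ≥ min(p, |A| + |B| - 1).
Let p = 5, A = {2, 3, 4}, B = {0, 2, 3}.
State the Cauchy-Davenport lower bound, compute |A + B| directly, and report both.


Cauchy-Davenport: |A + B| ≥ min(p, |A| + |B| - 1) for A, B nonempty in Z/pZ.
|A| = 3, |B| = 3, p = 5.
CD lower bound = min(5, 3 + 3 - 1) = min(5, 5) = 5.
Compute A + B mod 5 directly:
a = 2: 2+0=2, 2+2=4, 2+3=0
a = 3: 3+0=3, 3+2=0, 3+3=1
a = 4: 4+0=4, 4+2=1, 4+3=2
A + B = {0, 1, 2, 3, 4}, so |A + B| = 5.
Verify: 5 ≥ 5? Yes ✓.

CD lower bound = 5, actual |A + B| = 5.


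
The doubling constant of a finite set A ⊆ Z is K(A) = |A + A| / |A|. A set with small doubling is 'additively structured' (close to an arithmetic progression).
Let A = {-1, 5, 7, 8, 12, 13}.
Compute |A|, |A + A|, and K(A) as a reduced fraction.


|A| = 6.
Compute A + A by enumerating all 36 pairs.
A + A = {-2, 4, 6, 7, 10, 11, 12, 13, 14, 15, 16, 17, 18, 19, 20, 21, 24, 25, 26}, so |A + A| = 19.
K = |A + A| / |A| = 19/6 (already in lowest terms) ≈ 3.1667.
Reference: AP of size 6 gives K = 11/6 ≈ 1.8333; a fully generic set of size 6 gives K ≈ 3.5000.

|A| = 6, |A + A| = 19, K = 19/6.


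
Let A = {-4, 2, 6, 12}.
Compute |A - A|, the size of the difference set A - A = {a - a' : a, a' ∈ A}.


A - A = {a - a' : a, a' ∈ A}; |A| = 4.
Bounds: 2|A|-1 ≤ |A - A| ≤ |A|² - |A| + 1, i.e. 7 ≤ |A - A| ≤ 13.
Note: 0 ∈ A - A always (from a - a). The set is symmetric: if d ∈ A - A then -d ∈ A - A.
Enumerate nonzero differences d = a - a' with a > a' (then include -d):
Positive differences: {4, 6, 10, 16}
Full difference set: {0} ∪ (positive diffs) ∪ (negative diffs).
|A - A| = 1 + 2·4 = 9 (matches direct enumeration: 9).

|A - A| = 9


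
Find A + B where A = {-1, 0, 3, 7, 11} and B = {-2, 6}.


A + B = {a + b : a ∈ A, b ∈ B}.
Enumerate all |A|·|B| = 5·2 = 10 pairs (a, b) and collect distinct sums.
a = -1: -1+-2=-3, -1+6=5
a = 0: 0+-2=-2, 0+6=6
a = 3: 3+-2=1, 3+6=9
a = 7: 7+-2=5, 7+6=13
a = 11: 11+-2=9, 11+6=17
Collecting distinct sums: A + B = {-3, -2, 1, 5, 6, 9, 13, 17}
|A + B| = 8

A + B = {-3, -2, 1, 5, 6, 9, 13, 17}


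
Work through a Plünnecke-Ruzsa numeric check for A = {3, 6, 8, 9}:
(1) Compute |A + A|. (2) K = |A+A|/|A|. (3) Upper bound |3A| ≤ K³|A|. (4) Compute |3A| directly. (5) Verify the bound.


|A| = 4.
Step 1: Compute A + A by enumerating all 16 pairs.
A + A = {6, 9, 11, 12, 14, 15, 16, 17, 18}, so |A + A| = 9.
Step 2: Doubling constant K = |A + A|/|A| = 9/4 = 9/4 ≈ 2.2500.
Step 3: Plünnecke-Ruzsa gives |3A| ≤ K³·|A| = (2.2500)³ · 4 ≈ 45.5625.
Step 4: Compute 3A = A + A + A directly by enumerating all triples (a,b,c) ∈ A³; |3A| = 15.
Step 5: Check 15 ≤ 45.5625? Yes ✓.

K = 9/4, Plünnecke-Ruzsa bound K³|A| ≈ 45.5625, |3A| = 15, inequality holds.


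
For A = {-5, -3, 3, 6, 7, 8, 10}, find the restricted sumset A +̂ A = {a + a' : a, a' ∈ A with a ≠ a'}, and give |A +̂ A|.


Restricted sumset: A +̂ A = {a + a' : a ∈ A, a' ∈ A, a ≠ a'}.
Equivalently, take A + A and drop any sum 2a that is achievable ONLY as a + a for a ∈ A (i.e. sums representable only with equal summands).
Enumerate pairs (a, a') with a < a' (symmetric, so each unordered pair gives one sum; this covers all a ≠ a'):
  -5 + -3 = -8
  -5 + 3 = -2
  -5 + 6 = 1
  -5 + 7 = 2
  -5 + 8 = 3
  -5 + 10 = 5
  -3 + 3 = 0
  -3 + 6 = 3
  -3 + 7 = 4
  -3 + 8 = 5
  -3 + 10 = 7
  3 + 6 = 9
  3 + 7 = 10
  3 + 8 = 11
  3 + 10 = 13
  6 + 7 = 13
  6 + 8 = 14
  6 + 10 = 16
  7 + 8 = 15
  7 + 10 = 17
  8 + 10 = 18
Collected distinct sums: {-8, -2, 0, 1, 2, 3, 4, 5, 7, 9, 10, 11, 13, 14, 15, 16, 17, 18}
|A +̂ A| = 18
(Reference bound: |A +̂ A| ≥ 2|A| - 3 for |A| ≥ 2, with |A| = 7 giving ≥ 11.)

|A +̂ A| = 18


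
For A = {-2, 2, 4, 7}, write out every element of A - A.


A - A = {a - a' : a, a' ∈ A}.
Compute a - a' for each ordered pair (a, a'):
a = -2: -2--2=0, -2-2=-4, -2-4=-6, -2-7=-9
a = 2: 2--2=4, 2-2=0, 2-4=-2, 2-7=-5
a = 4: 4--2=6, 4-2=2, 4-4=0, 4-7=-3
a = 7: 7--2=9, 7-2=5, 7-4=3, 7-7=0
Collecting distinct values (and noting 0 appears from a-a):
A - A = {-9, -6, -5, -4, -3, -2, 0, 2, 3, 4, 5, 6, 9}
|A - A| = 13

A - A = {-9, -6, -5, -4, -3, -2, 0, 2, 3, 4, 5, 6, 9}


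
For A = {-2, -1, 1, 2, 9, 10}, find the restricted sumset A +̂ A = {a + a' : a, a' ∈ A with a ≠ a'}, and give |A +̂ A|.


Restricted sumset: A +̂ A = {a + a' : a ∈ A, a' ∈ A, a ≠ a'}.
Equivalently, take A + A and drop any sum 2a that is achievable ONLY as a + a for a ∈ A (i.e. sums representable only with equal summands).
Enumerate pairs (a, a') with a < a' (symmetric, so each unordered pair gives one sum; this covers all a ≠ a'):
  -2 + -1 = -3
  -2 + 1 = -1
  -2 + 2 = 0
  -2 + 9 = 7
  -2 + 10 = 8
  -1 + 1 = 0
  -1 + 2 = 1
  -1 + 9 = 8
  -1 + 10 = 9
  1 + 2 = 3
  1 + 9 = 10
  1 + 10 = 11
  2 + 9 = 11
  2 + 10 = 12
  9 + 10 = 19
Collected distinct sums: {-3, -1, 0, 1, 3, 7, 8, 9, 10, 11, 12, 19}
|A +̂ A| = 12
(Reference bound: |A +̂ A| ≥ 2|A| - 3 for |A| ≥ 2, with |A| = 6 giving ≥ 9.)

|A +̂ A| = 12


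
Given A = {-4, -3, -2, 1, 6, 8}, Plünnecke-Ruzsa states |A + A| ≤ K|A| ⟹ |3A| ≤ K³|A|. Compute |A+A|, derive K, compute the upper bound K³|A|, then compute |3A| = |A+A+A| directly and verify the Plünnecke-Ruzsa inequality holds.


|A| = 6.
Step 1: Compute A + A by enumerating all 36 pairs.
A + A = {-8, -7, -6, -5, -4, -3, -2, -1, 2, 3, 4, 5, 6, 7, 9, 12, 14, 16}, so |A + A| = 18.
Step 2: Doubling constant K = |A + A|/|A| = 18/6 = 18/6 ≈ 3.0000.
Step 3: Plünnecke-Ruzsa gives |3A| ≤ K³·|A| = (3.0000)³ · 6 ≈ 162.0000.
Step 4: Compute 3A = A + A + A directly by enumerating all triples (a,b,c) ∈ A³; |3A| = 33.
Step 5: Check 33 ≤ 162.0000? Yes ✓.

K = 18/6, Plünnecke-Ruzsa bound K³|A| ≈ 162.0000, |3A| = 33, inequality holds.


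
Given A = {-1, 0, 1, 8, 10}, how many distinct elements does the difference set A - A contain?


A - A = {a - a' : a, a' ∈ A}; |A| = 5.
Bounds: 2|A|-1 ≤ |A - A| ≤ |A|² - |A| + 1, i.e. 9 ≤ |A - A| ≤ 21.
Note: 0 ∈ A - A always (from a - a). The set is symmetric: if d ∈ A - A then -d ∈ A - A.
Enumerate nonzero differences d = a - a' with a > a' (then include -d):
Positive differences: {1, 2, 7, 8, 9, 10, 11}
Full difference set: {0} ∪ (positive diffs) ∪ (negative diffs).
|A - A| = 1 + 2·7 = 15 (matches direct enumeration: 15).

|A - A| = 15


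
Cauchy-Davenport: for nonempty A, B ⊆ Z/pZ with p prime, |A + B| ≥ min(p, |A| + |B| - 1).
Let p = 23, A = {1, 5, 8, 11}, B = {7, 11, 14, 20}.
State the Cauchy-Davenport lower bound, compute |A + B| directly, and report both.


Cauchy-Davenport: |A + B| ≥ min(p, |A| + |B| - 1) for A, B nonempty in Z/pZ.
|A| = 4, |B| = 4, p = 23.
CD lower bound = min(23, 4 + 4 - 1) = min(23, 7) = 7.
Compute A + B mod 23 directly:
a = 1: 1+7=8, 1+11=12, 1+14=15, 1+20=21
a = 5: 5+7=12, 5+11=16, 5+14=19, 5+20=2
a = 8: 8+7=15, 8+11=19, 8+14=22, 8+20=5
a = 11: 11+7=18, 11+11=22, 11+14=2, 11+20=8
A + B = {2, 5, 8, 12, 15, 16, 18, 19, 21, 22}, so |A + B| = 10.
Verify: 10 ≥ 7? Yes ✓.

CD lower bound = 7, actual |A + B| = 10.


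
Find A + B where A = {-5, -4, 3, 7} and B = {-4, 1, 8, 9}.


A + B = {a + b : a ∈ A, b ∈ B}.
Enumerate all |A|·|B| = 4·4 = 16 pairs (a, b) and collect distinct sums.
a = -5: -5+-4=-9, -5+1=-4, -5+8=3, -5+9=4
a = -4: -4+-4=-8, -4+1=-3, -4+8=4, -4+9=5
a = 3: 3+-4=-1, 3+1=4, 3+8=11, 3+9=12
a = 7: 7+-4=3, 7+1=8, 7+8=15, 7+9=16
Collecting distinct sums: A + B = {-9, -8, -4, -3, -1, 3, 4, 5, 8, 11, 12, 15, 16}
|A + B| = 13

A + B = {-9, -8, -4, -3, -1, 3, 4, 5, 8, 11, 12, 15, 16}


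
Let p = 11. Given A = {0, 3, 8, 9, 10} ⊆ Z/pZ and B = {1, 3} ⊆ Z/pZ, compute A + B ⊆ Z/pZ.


Work in Z/11Z: reduce every sum a + b modulo 11.
Enumerate all 10 pairs:
a = 0: 0+1=1, 0+3=3
a = 3: 3+1=4, 3+3=6
a = 8: 8+1=9, 8+3=0
a = 9: 9+1=10, 9+3=1
a = 10: 10+1=0, 10+3=2
Distinct residues collected: {0, 1, 2, 3, 4, 6, 9, 10}
|A + B| = 8 (out of 11 total residues).

A + B = {0, 1, 2, 3, 4, 6, 9, 10}


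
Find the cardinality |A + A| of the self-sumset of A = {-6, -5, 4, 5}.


A + A = {a + a' : a, a' ∈ A}; |A| = 4.
General bounds: 2|A| - 1 ≤ |A + A| ≤ |A|(|A|+1)/2, i.e. 7 ≤ |A + A| ≤ 10.
Lower bound 2|A|-1 is attained iff A is an arithmetic progression.
Enumerate sums a + a' for a ≤ a' (symmetric, so this suffices):
a = -6: -6+-6=-12, -6+-5=-11, -6+4=-2, -6+5=-1
a = -5: -5+-5=-10, -5+4=-1, -5+5=0
a = 4: 4+4=8, 4+5=9
a = 5: 5+5=10
Distinct sums: {-12, -11, -10, -2, -1, 0, 8, 9, 10}
|A + A| = 9

|A + A| = 9


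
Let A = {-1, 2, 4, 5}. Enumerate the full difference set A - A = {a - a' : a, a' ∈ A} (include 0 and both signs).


A - A = {a - a' : a, a' ∈ A}.
Compute a - a' for each ordered pair (a, a'):
a = -1: -1--1=0, -1-2=-3, -1-4=-5, -1-5=-6
a = 2: 2--1=3, 2-2=0, 2-4=-2, 2-5=-3
a = 4: 4--1=5, 4-2=2, 4-4=0, 4-5=-1
a = 5: 5--1=6, 5-2=3, 5-4=1, 5-5=0
Collecting distinct values (and noting 0 appears from a-a):
A - A = {-6, -5, -3, -2, -1, 0, 1, 2, 3, 5, 6}
|A - A| = 11

A - A = {-6, -5, -3, -2, -1, 0, 1, 2, 3, 5, 6}


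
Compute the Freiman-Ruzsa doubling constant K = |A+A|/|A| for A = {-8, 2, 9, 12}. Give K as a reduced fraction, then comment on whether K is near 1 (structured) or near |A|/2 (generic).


|A| = 4.
Compute A + A by enumerating all 16 pairs.
A + A = {-16, -6, 1, 4, 11, 14, 18, 21, 24}, so |A + A| = 9.
K = |A + A| / |A| = 9/4 (already in lowest terms) ≈ 2.2500.
Reference: AP of size 4 gives K = 7/4 ≈ 1.7500; a fully generic set of size 4 gives K ≈ 2.5000.

|A| = 4, |A + A| = 9, K = 9/4.


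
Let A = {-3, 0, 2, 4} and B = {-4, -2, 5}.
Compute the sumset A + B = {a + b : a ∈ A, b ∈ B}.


A + B = {a + b : a ∈ A, b ∈ B}.
Enumerate all |A|·|B| = 4·3 = 12 pairs (a, b) and collect distinct sums.
a = -3: -3+-4=-7, -3+-2=-5, -3+5=2
a = 0: 0+-4=-4, 0+-2=-2, 0+5=5
a = 2: 2+-4=-2, 2+-2=0, 2+5=7
a = 4: 4+-4=0, 4+-2=2, 4+5=9
Collecting distinct sums: A + B = {-7, -5, -4, -2, 0, 2, 5, 7, 9}
|A + B| = 9

A + B = {-7, -5, -4, -2, 0, 2, 5, 7, 9}


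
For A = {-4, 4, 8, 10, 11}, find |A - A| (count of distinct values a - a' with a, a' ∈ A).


A - A = {a - a' : a, a' ∈ A}; |A| = 5.
Bounds: 2|A|-1 ≤ |A - A| ≤ |A|² - |A| + 1, i.e. 9 ≤ |A - A| ≤ 21.
Note: 0 ∈ A - A always (from a - a). The set is symmetric: if d ∈ A - A then -d ∈ A - A.
Enumerate nonzero differences d = a - a' with a > a' (then include -d):
Positive differences: {1, 2, 3, 4, 6, 7, 8, 12, 14, 15}
Full difference set: {0} ∪ (positive diffs) ∪ (negative diffs).
|A - A| = 1 + 2·10 = 21 (matches direct enumeration: 21).

|A - A| = 21


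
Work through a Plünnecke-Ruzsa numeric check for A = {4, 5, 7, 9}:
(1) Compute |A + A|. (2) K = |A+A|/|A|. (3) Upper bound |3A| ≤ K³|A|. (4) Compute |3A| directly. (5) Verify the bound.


|A| = 4.
Step 1: Compute A + A by enumerating all 16 pairs.
A + A = {8, 9, 10, 11, 12, 13, 14, 16, 18}, so |A + A| = 9.
Step 2: Doubling constant K = |A + A|/|A| = 9/4 = 9/4 ≈ 2.2500.
Step 3: Plünnecke-Ruzsa gives |3A| ≤ K³·|A| = (2.2500)³ · 4 ≈ 45.5625.
Step 4: Compute 3A = A + A + A directly by enumerating all triples (a,b,c) ∈ A³; |3A| = 14.
Step 5: Check 14 ≤ 45.5625? Yes ✓.

K = 9/4, Plünnecke-Ruzsa bound K³|A| ≈ 45.5625, |3A| = 14, inequality holds.


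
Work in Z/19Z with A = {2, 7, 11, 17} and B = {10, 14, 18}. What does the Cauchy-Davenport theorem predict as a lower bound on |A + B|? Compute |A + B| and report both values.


Cauchy-Davenport: |A + B| ≥ min(p, |A| + |B| - 1) for A, B nonempty in Z/pZ.
|A| = 4, |B| = 3, p = 19.
CD lower bound = min(19, 4 + 3 - 1) = min(19, 6) = 6.
Compute A + B mod 19 directly:
a = 2: 2+10=12, 2+14=16, 2+18=1
a = 7: 7+10=17, 7+14=2, 7+18=6
a = 11: 11+10=2, 11+14=6, 11+18=10
a = 17: 17+10=8, 17+14=12, 17+18=16
A + B = {1, 2, 6, 8, 10, 12, 16, 17}, so |A + B| = 8.
Verify: 8 ≥ 6? Yes ✓.

CD lower bound = 6, actual |A + B| = 8.


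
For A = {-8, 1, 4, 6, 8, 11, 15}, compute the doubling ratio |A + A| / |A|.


|A| = 7.
Compute A + A by enumerating all 49 pairs.
A + A = {-16, -7, -4, -2, 0, 2, 3, 5, 7, 8, 9, 10, 12, 14, 15, 16, 17, 19, 21, 22, 23, 26, 30}, so |A + A| = 23.
K = |A + A| / |A| = 23/7 (already in lowest terms) ≈ 3.2857.
Reference: AP of size 7 gives K = 13/7 ≈ 1.8571; a fully generic set of size 7 gives K ≈ 4.0000.

|A| = 7, |A + A| = 23, K = 23/7.


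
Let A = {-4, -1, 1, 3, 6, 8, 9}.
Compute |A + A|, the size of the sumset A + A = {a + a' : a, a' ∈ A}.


A + A = {a + a' : a, a' ∈ A}; |A| = 7.
General bounds: 2|A| - 1 ≤ |A + A| ≤ |A|(|A|+1)/2, i.e. 13 ≤ |A + A| ≤ 28.
Lower bound 2|A|-1 is attained iff A is an arithmetic progression.
Enumerate sums a + a' for a ≤ a' (symmetric, so this suffices):
a = -4: -4+-4=-8, -4+-1=-5, -4+1=-3, -4+3=-1, -4+6=2, -4+8=4, -4+9=5
a = -1: -1+-1=-2, -1+1=0, -1+3=2, -1+6=5, -1+8=7, -1+9=8
a = 1: 1+1=2, 1+3=4, 1+6=7, 1+8=9, 1+9=10
a = 3: 3+3=6, 3+6=9, 3+8=11, 3+9=12
a = 6: 6+6=12, 6+8=14, 6+9=15
a = 8: 8+8=16, 8+9=17
a = 9: 9+9=18
Distinct sums: {-8, -5, -3, -2, -1, 0, 2, 4, 5, 6, 7, 8, 9, 10, 11, 12, 14, 15, 16, 17, 18}
|A + A| = 21

|A + A| = 21


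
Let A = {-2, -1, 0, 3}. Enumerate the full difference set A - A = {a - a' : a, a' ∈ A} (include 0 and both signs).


A - A = {a - a' : a, a' ∈ A}.
Compute a - a' for each ordered pair (a, a'):
a = -2: -2--2=0, -2--1=-1, -2-0=-2, -2-3=-5
a = -1: -1--2=1, -1--1=0, -1-0=-1, -1-3=-4
a = 0: 0--2=2, 0--1=1, 0-0=0, 0-3=-3
a = 3: 3--2=5, 3--1=4, 3-0=3, 3-3=0
Collecting distinct values (and noting 0 appears from a-a):
A - A = {-5, -4, -3, -2, -1, 0, 1, 2, 3, 4, 5}
|A - A| = 11

A - A = {-5, -4, -3, -2, -1, 0, 1, 2, 3, 4, 5}


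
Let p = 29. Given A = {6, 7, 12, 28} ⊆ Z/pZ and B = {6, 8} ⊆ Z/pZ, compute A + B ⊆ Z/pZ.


Work in Z/29Z: reduce every sum a + b modulo 29.
Enumerate all 8 pairs:
a = 6: 6+6=12, 6+8=14
a = 7: 7+6=13, 7+8=15
a = 12: 12+6=18, 12+8=20
a = 28: 28+6=5, 28+8=7
Distinct residues collected: {5, 7, 12, 13, 14, 15, 18, 20}
|A + B| = 8 (out of 29 total residues).

A + B = {5, 7, 12, 13, 14, 15, 18, 20}


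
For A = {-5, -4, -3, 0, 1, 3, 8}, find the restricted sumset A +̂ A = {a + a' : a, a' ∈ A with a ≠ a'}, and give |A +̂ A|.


Restricted sumset: A +̂ A = {a + a' : a ∈ A, a' ∈ A, a ≠ a'}.
Equivalently, take A + A and drop any sum 2a that is achievable ONLY as a + a for a ∈ A (i.e. sums representable only with equal summands).
Enumerate pairs (a, a') with a < a' (symmetric, so each unordered pair gives one sum; this covers all a ≠ a'):
  -5 + -4 = -9
  -5 + -3 = -8
  -5 + 0 = -5
  -5 + 1 = -4
  -5 + 3 = -2
  -5 + 8 = 3
  -4 + -3 = -7
  -4 + 0 = -4
  -4 + 1 = -3
  -4 + 3 = -1
  -4 + 8 = 4
  -3 + 0 = -3
  -3 + 1 = -2
  -3 + 3 = 0
  -3 + 8 = 5
  0 + 1 = 1
  0 + 3 = 3
  0 + 8 = 8
  1 + 3 = 4
  1 + 8 = 9
  3 + 8 = 11
Collected distinct sums: {-9, -8, -7, -5, -4, -3, -2, -1, 0, 1, 3, 4, 5, 8, 9, 11}
|A +̂ A| = 16
(Reference bound: |A +̂ A| ≥ 2|A| - 3 for |A| ≥ 2, with |A| = 7 giving ≥ 11.)

|A +̂ A| = 16


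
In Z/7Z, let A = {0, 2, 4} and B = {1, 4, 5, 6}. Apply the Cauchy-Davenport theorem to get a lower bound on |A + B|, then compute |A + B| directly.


Cauchy-Davenport: |A + B| ≥ min(p, |A| + |B| - 1) for A, B nonempty in Z/pZ.
|A| = 3, |B| = 4, p = 7.
CD lower bound = min(7, 3 + 4 - 1) = min(7, 6) = 6.
Compute A + B mod 7 directly:
a = 0: 0+1=1, 0+4=4, 0+5=5, 0+6=6
a = 2: 2+1=3, 2+4=6, 2+5=0, 2+6=1
a = 4: 4+1=5, 4+4=1, 4+5=2, 4+6=3
A + B = {0, 1, 2, 3, 4, 5, 6}, so |A + B| = 7.
Verify: 7 ≥ 6? Yes ✓.

CD lower bound = 6, actual |A + B| = 7.


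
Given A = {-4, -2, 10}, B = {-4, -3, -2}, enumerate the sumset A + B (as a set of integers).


A + B = {a + b : a ∈ A, b ∈ B}.
Enumerate all |A|·|B| = 3·3 = 9 pairs (a, b) and collect distinct sums.
a = -4: -4+-4=-8, -4+-3=-7, -4+-2=-6
a = -2: -2+-4=-6, -2+-3=-5, -2+-2=-4
a = 10: 10+-4=6, 10+-3=7, 10+-2=8
Collecting distinct sums: A + B = {-8, -7, -6, -5, -4, 6, 7, 8}
|A + B| = 8

A + B = {-8, -7, -6, -5, -4, 6, 7, 8}


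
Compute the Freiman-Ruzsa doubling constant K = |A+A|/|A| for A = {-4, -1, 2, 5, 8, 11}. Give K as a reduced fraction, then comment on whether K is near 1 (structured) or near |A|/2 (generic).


|A| = 6.
Compute A + A by enumerating all 36 pairs.
A + A = {-8, -5, -2, 1, 4, 7, 10, 13, 16, 19, 22}, so |A + A| = 11.
K = |A + A| / |A| = 11/6 (already in lowest terms) ≈ 1.8333.
Reference: AP of size 6 gives K = 11/6 ≈ 1.8333; a fully generic set of size 6 gives K ≈ 3.5000.

|A| = 6, |A + A| = 11, K = 11/6.


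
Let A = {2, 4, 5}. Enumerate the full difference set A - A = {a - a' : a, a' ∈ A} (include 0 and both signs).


A - A = {a - a' : a, a' ∈ A}.
Compute a - a' for each ordered pair (a, a'):
a = 2: 2-2=0, 2-4=-2, 2-5=-3
a = 4: 4-2=2, 4-4=0, 4-5=-1
a = 5: 5-2=3, 5-4=1, 5-5=0
Collecting distinct values (and noting 0 appears from a-a):
A - A = {-3, -2, -1, 0, 1, 2, 3}
|A - A| = 7

A - A = {-3, -2, -1, 0, 1, 2, 3}


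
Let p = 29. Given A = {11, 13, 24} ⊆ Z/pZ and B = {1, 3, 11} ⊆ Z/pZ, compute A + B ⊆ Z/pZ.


Work in Z/29Z: reduce every sum a + b modulo 29.
Enumerate all 9 pairs:
a = 11: 11+1=12, 11+3=14, 11+11=22
a = 13: 13+1=14, 13+3=16, 13+11=24
a = 24: 24+1=25, 24+3=27, 24+11=6
Distinct residues collected: {6, 12, 14, 16, 22, 24, 25, 27}
|A + B| = 8 (out of 29 total residues).

A + B = {6, 12, 14, 16, 22, 24, 25, 27}


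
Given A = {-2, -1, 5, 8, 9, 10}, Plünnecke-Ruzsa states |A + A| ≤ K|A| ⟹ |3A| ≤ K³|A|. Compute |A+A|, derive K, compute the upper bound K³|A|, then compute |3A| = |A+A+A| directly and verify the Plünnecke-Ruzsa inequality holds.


|A| = 6.
Step 1: Compute A + A by enumerating all 36 pairs.
A + A = {-4, -3, -2, 3, 4, 6, 7, 8, 9, 10, 13, 14, 15, 16, 17, 18, 19, 20}, so |A + A| = 18.
Step 2: Doubling constant K = |A + A|/|A| = 18/6 = 18/6 ≈ 3.0000.
Step 3: Plünnecke-Ruzsa gives |3A| ≤ K³·|A| = (3.0000)³ · 6 ≈ 162.0000.
Step 4: Compute 3A = A + A + A directly by enumerating all triples (a,b,c) ∈ A³; |3A| = 33.
Step 5: Check 33 ≤ 162.0000? Yes ✓.

K = 18/6, Plünnecke-Ruzsa bound K³|A| ≈ 162.0000, |3A| = 33, inequality holds.


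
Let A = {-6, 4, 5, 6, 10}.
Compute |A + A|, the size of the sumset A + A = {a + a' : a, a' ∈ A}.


A + A = {a + a' : a, a' ∈ A}; |A| = 5.
General bounds: 2|A| - 1 ≤ |A + A| ≤ |A|(|A|+1)/2, i.e. 9 ≤ |A + A| ≤ 15.
Lower bound 2|A|-1 is attained iff A is an arithmetic progression.
Enumerate sums a + a' for a ≤ a' (symmetric, so this suffices):
a = -6: -6+-6=-12, -6+4=-2, -6+5=-1, -6+6=0, -6+10=4
a = 4: 4+4=8, 4+5=9, 4+6=10, 4+10=14
a = 5: 5+5=10, 5+6=11, 5+10=15
a = 6: 6+6=12, 6+10=16
a = 10: 10+10=20
Distinct sums: {-12, -2, -1, 0, 4, 8, 9, 10, 11, 12, 14, 15, 16, 20}
|A + A| = 14

|A + A| = 14


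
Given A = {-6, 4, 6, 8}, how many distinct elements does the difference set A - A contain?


A - A = {a - a' : a, a' ∈ A}; |A| = 4.
Bounds: 2|A|-1 ≤ |A - A| ≤ |A|² - |A| + 1, i.e. 7 ≤ |A - A| ≤ 13.
Note: 0 ∈ A - A always (from a - a). The set is symmetric: if d ∈ A - A then -d ∈ A - A.
Enumerate nonzero differences d = a - a' with a > a' (then include -d):
Positive differences: {2, 4, 10, 12, 14}
Full difference set: {0} ∪ (positive diffs) ∪ (negative diffs).
|A - A| = 1 + 2·5 = 11 (matches direct enumeration: 11).

|A - A| = 11


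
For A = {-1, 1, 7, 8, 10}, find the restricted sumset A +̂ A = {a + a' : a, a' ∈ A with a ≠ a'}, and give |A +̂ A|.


Restricted sumset: A +̂ A = {a + a' : a ∈ A, a' ∈ A, a ≠ a'}.
Equivalently, take A + A and drop any sum 2a that is achievable ONLY as a + a for a ∈ A (i.e. sums representable only with equal summands).
Enumerate pairs (a, a') with a < a' (symmetric, so each unordered pair gives one sum; this covers all a ≠ a'):
  -1 + 1 = 0
  -1 + 7 = 6
  -1 + 8 = 7
  -1 + 10 = 9
  1 + 7 = 8
  1 + 8 = 9
  1 + 10 = 11
  7 + 8 = 15
  7 + 10 = 17
  8 + 10 = 18
Collected distinct sums: {0, 6, 7, 8, 9, 11, 15, 17, 18}
|A +̂ A| = 9
(Reference bound: |A +̂ A| ≥ 2|A| - 3 for |A| ≥ 2, with |A| = 5 giving ≥ 7.)

|A +̂ A| = 9


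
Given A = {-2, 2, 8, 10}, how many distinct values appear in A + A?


A + A = {a + a' : a, a' ∈ A}; |A| = 4.
General bounds: 2|A| - 1 ≤ |A + A| ≤ |A|(|A|+1)/2, i.e. 7 ≤ |A + A| ≤ 10.
Lower bound 2|A|-1 is attained iff A is an arithmetic progression.
Enumerate sums a + a' for a ≤ a' (symmetric, so this suffices):
a = -2: -2+-2=-4, -2+2=0, -2+8=6, -2+10=8
a = 2: 2+2=4, 2+8=10, 2+10=12
a = 8: 8+8=16, 8+10=18
a = 10: 10+10=20
Distinct sums: {-4, 0, 4, 6, 8, 10, 12, 16, 18, 20}
|A + A| = 10

|A + A| = 10


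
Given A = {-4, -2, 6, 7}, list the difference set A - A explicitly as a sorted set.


A - A = {a - a' : a, a' ∈ A}.
Compute a - a' for each ordered pair (a, a'):
a = -4: -4--4=0, -4--2=-2, -4-6=-10, -4-7=-11
a = -2: -2--4=2, -2--2=0, -2-6=-8, -2-7=-9
a = 6: 6--4=10, 6--2=8, 6-6=0, 6-7=-1
a = 7: 7--4=11, 7--2=9, 7-6=1, 7-7=0
Collecting distinct values (and noting 0 appears from a-a):
A - A = {-11, -10, -9, -8, -2, -1, 0, 1, 2, 8, 9, 10, 11}
|A - A| = 13

A - A = {-11, -10, -9, -8, -2, -1, 0, 1, 2, 8, 9, 10, 11}


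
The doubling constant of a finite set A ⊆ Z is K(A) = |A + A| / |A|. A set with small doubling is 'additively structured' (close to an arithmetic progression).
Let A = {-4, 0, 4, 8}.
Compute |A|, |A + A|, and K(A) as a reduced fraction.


|A| = 4.
Compute A + A by enumerating all 16 pairs.
A + A = {-8, -4, 0, 4, 8, 12, 16}, so |A + A| = 7.
K = |A + A| / |A| = 7/4 (already in lowest terms) ≈ 1.7500.
Reference: AP of size 4 gives K = 7/4 ≈ 1.7500; a fully generic set of size 4 gives K ≈ 2.5000.

|A| = 4, |A + A| = 7, K = 7/4.


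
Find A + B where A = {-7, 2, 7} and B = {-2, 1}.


A + B = {a + b : a ∈ A, b ∈ B}.
Enumerate all |A|·|B| = 3·2 = 6 pairs (a, b) and collect distinct sums.
a = -7: -7+-2=-9, -7+1=-6
a = 2: 2+-2=0, 2+1=3
a = 7: 7+-2=5, 7+1=8
Collecting distinct sums: A + B = {-9, -6, 0, 3, 5, 8}
|A + B| = 6

A + B = {-9, -6, 0, 3, 5, 8}


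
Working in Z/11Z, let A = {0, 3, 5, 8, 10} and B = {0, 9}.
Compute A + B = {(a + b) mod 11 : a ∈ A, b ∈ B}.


Work in Z/11Z: reduce every sum a + b modulo 11.
Enumerate all 10 pairs:
a = 0: 0+0=0, 0+9=9
a = 3: 3+0=3, 3+9=1
a = 5: 5+0=5, 5+9=3
a = 8: 8+0=8, 8+9=6
a = 10: 10+0=10, 10+9=8
Distinct residues collected: {0, 1, 3, 5, 6, 8, 9, 10}
|A + B| = 8 (out of 11 total residues).

A + B = {0, 1, 3, 5, 6, 8, 9, 10}


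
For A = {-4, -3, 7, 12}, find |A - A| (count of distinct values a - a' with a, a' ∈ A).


A - A = {a - a' : a, a' ∈ A}; |A| = 4.
Bounds: 2|A|-1 ≤ |A - A| ≤ |A|² - |A| + 1, i.e. 7 ≤ |A - A| ≤ 13.
Note: 0 ∈ A - A always (from a - a). The set is symmetric: if d ∈ A - A then -d ∈ A - A.
Enumerate nonzero differences d = a - a' with a > a' (then include -d):
Positive differences: {1, 5, 10, 11, 15, 16}
Full difference set: {0} ∪ (positive diffs) ∪ (negative diffs).
|A - A| = 1 + 2·6 = 13 (matches direct enumeration: 13).

|A - A| = 13


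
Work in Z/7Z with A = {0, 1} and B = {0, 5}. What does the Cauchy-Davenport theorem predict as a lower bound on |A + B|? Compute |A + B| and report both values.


Cauchy-Davenport: |A + B| ≥ min(p, |A| + |B| - 1) for A, B nonempty in Z/pZ.
|A| = 2, |B| = 2, p = 7.
CD lower bound = min(7, 2 + 2 - 1) = min(7, 3) = 3.
Compute A + B mod 7 directly:
a = 0: 0+0=0, 0+5=5
a = 1: 1+0=1, 1+5=6
A + B = {0, 1, 5, 6}, so |A + B| = 4.
Verify: 4 ≥ 3? Yes ✓.

CD lower bound = 3, actual |A + B| = 4.


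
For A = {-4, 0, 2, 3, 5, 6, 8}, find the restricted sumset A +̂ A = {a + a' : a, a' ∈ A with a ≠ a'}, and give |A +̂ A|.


Restricted sumset: A +̂ A = {a + a' : a ∈ A, a' ∈ A, a ≠ a'}.
Equivalently, take A + A and drop any sum 2a that is achievable ONLY as a + a for a ∈ A (i.e. sums representable only with equal summands).
Enumerate pairs (a, a') with a < a' (symmetric, so each unordered pair gives one sum; this covers all a ≠ a'):
  -4 + 0 = -4
  -4 + 2 = -2
  -4 + 3 = -1
  -4 + 5 = 1
  -4 + 6 = 2
  -4 + 8 = 4
  0 + 2 = 2
  0 + 3 = 3
  0 + 5 = 5
  0 + 6 = 6
  0 + 8 = 8
  2 + 3 = 5
  2 + 5 = 7
  2 + 6 = 8
  2 + 8 = 10
  3 + 5 = 8
  3 + 6 = 9
  3 + 8 = 11
  5 + 6 = 11
  5 + 8 = 13
  6 + 8 = 14
Collected distinct sums: {-4, -2, -1, 1, 2, 3, 4, 5, 6, 7, 8, 9, 10, 11, 13, 14}
|A +̂ A| = 16
(Reference bound: |A +̂ A| ≥ 2|A| - 3 for |A| ≥ 2, with |A| = 7 giving ≥ 11.)

|A +̂ A| = 16


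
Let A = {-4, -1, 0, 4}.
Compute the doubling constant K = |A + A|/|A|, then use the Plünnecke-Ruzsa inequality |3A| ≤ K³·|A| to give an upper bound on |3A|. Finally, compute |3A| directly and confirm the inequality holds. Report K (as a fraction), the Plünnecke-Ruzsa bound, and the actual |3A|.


|A| = 4.
Step 1: Compute A + A by enumerating all 16 pairs.
A + A = {-8, -5, -4, -2, -1, 0, 3, 4, 8}, so |A + A| = 9.
Step 2: Doubling constant K = |A + A|/|A| = 9/4 = 9/4 ≈ 2.2500.
Step 3: Plünnecke-Ruzsa gives |3A| ≤ K³·|A| = (2.2500)³ · 4 ≈ 45.5625.
Step 4: Compute 3A = A + A + A directly by enumerating all triples (a,b,c) ∈ A³; |3A| = 16.
Step 5: Check 16 ≤ 45.5625? Yes ✓.

K = 9/4, Plünnecke-Ruzsa bound K³|A| ≈ 45.5625, |3A| = 16, inequality holds.


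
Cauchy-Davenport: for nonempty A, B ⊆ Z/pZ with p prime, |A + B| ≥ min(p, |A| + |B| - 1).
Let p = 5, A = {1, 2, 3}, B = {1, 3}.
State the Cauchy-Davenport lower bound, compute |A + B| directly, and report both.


Cauchy-Davenport: |A + B| ≥ min(p, |A| + |B| - 1) for A, B nonempty in Z/pZ.
|A| = 3, |B| = 2, p = 5.
CD lower bound = min(5, 3 + 2 - 1) = min(5, 4) = 4.
Compute A + B mod 5 directly:
a = 1: 1+1=2, 1+3=4
a = 2: 2+1=3, 2+3=0
a = 3: 3+1=4, 3+3=1
A + B = {0, 1, 2, 3, 4}, so |A + B| = 5.
Verify: 5 ≥ 4? Yes ✓.

CD lower bound = 4, actual |A + B| = 5.


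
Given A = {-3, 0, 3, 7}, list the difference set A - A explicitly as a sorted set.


A - A = {a - a' : a, a' ∈ A}.
Compute a - a' for each ordered pair (a, a'):
a = -3: -3--3=0, -3-0=-3, -3-3=-6, -3-7=-10
a = 0: 0--3=3, 0-0=0, 0-3=-3, 0-7=-7
a = 3: 3--3=6, 3-0=3, 3-3=0, 3-7=-4
a = 7: 7--3=10, 7-0=7, 7-3=4, 7-7=0
Collecting distinct values (and noting 0 appears from a-a):
A - A = {-10, -7, -6, -4, -3, 0, 3, 4, 6, 7, 10}
|A - A| = 11

A - A = {-10, -7, -6, -4, -3, 0, 3, 4, 6, 7, 10}


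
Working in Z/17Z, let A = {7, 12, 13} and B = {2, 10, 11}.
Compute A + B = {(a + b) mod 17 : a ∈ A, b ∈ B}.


Work in Z/17Z: reduce every sum a + b modulo 17.
Enumerate all 9 pairs:
a = 7: 7+2=9, 7+10=0, 7+11=1
a = 12: 12+2=14, 12+10=5, 12+11=6
a = 13: 13+2=15, 13+10=6, 13+11=7
Distinct residues collected: {0, 1, 5, 6, 7, 9, 14, 15}
|A + B| = 8 (out of 17 total residues).

A + B = {0, 1, 5, 6, 7, 9, 14, 15}


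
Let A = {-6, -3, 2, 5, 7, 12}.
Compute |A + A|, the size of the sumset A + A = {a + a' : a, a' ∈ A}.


A + A = {a + a' : a, a' ∈ A}; |A| = 6.
General bounds: 2|A| - 1 ≤ |A + A| ≤ |A|(|A|+1)/2, i.e. 11 ≤ |A + A| ≤ 21.
Lower bound 2|A|-1 is attained iff A is an arithmetic progression.
Enumerate sums a + a' for a ≤ a' (symmetric, so this suffices):
a = -6: -6+-6=-12, -6+-3=-9, -6+2=-4, -6+5=-1, -6+7=1, -6+12=6
a = -3: -3+-3=-6, -3+2=-1, -3+5=2, -3+7=4, -3+12=9
a = 2: 2+2=4, 2+5=7, 2+7=9, 2+12=14
a = 5: 5+5=10, 5+7=12, 5+12=17
a = 7: 7+7=14, 7+12=19
a = 12: 12+12=24
Distinct sums: {-12, -9, -6, -4, -1, 1, 2, 4, 6, 7, 9, 10, 12, 14, 17, 19, 24}
|A + A| = 17

|A + A| = 17
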